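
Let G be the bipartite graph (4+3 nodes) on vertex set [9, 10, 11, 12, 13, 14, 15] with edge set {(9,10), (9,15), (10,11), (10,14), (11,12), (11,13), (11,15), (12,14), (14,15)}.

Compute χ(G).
Clique number ω(G) = 2 (lower bound: χ ≥ ω).
The graph is bipartite (no odd cycle), so 2 colors suffice: χ(G) = 2.
A valid 2-coloring: color 1: [9, 11, 14]; color 2: [10, 12, 13, 15].

χ(G) = 2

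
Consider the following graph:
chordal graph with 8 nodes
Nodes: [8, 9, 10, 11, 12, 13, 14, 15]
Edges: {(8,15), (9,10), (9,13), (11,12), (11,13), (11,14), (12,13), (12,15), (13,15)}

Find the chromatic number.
Clique number ω(G) = 3 (lower bound: χ ≥ ω).
The clique on [11, 12, 13] has size 3, forcing χ ≥ 3, and the coloring below uses 3 colors, so χ(G) = 3.
A valid 3-coloring: color 1: [8, 10, 13, 14]; color 2: [9, 11, 15]; color 3: [12].

χ(G) = 3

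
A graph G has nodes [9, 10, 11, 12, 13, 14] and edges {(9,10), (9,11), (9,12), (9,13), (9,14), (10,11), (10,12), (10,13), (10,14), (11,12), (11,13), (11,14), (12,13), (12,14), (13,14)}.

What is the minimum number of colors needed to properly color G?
χ(G) = 6

Clique number ω(G) = 6 (lower bound: χ ≥ ω).
The clique on [9, 10, 11, 12, 13, 14] has size 6, forcing χ ≥ 6, and the coloring below uses 6 colors, so χ(G) = 6.
A valid 6-coloring: color 1: [13]; color 2: [12]; color 3: [11]; color 4: [14]; color 5: [10]; color 6: [9].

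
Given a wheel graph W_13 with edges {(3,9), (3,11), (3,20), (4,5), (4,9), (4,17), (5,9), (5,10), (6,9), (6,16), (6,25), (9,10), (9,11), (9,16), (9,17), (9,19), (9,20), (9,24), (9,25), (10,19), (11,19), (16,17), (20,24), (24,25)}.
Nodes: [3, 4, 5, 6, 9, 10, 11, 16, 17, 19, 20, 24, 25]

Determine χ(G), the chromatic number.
Clique number ω(G) = 3 (lower bound: χ ≥ ω).
The clique on [3, 9, 11] has size 3, forcing χ ≥ 3, and the coloring below uses 3 colors, so χ(G) = 3.
A valid 3-coloring: color 1: [9]; color 2: [4, 10, 11, 16, 20, 25]; color 3: [3, 5, 6, 17, 19, 24].

χ(G) = 3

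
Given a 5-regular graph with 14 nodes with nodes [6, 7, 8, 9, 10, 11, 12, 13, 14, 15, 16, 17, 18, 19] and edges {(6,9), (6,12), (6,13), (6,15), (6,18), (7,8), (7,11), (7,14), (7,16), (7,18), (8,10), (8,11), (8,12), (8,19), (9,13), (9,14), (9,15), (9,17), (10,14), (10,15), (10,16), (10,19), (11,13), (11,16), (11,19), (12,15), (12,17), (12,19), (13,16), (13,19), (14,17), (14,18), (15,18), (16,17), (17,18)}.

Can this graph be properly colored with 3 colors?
Odd cycle [13, 19, 8, 7, 16] needs 3 colors (χ ≥ 3).
Vertex 11 is adjacent to every vertex of [7, 8, 13, 16, 19], which already need 3 colors among themselves, so 11 needs a new color (χ ≥ 4).
Hence χ(G) ≥ 4 > 3, so no proper 3-coloring exists.

No, G is not 3-colorable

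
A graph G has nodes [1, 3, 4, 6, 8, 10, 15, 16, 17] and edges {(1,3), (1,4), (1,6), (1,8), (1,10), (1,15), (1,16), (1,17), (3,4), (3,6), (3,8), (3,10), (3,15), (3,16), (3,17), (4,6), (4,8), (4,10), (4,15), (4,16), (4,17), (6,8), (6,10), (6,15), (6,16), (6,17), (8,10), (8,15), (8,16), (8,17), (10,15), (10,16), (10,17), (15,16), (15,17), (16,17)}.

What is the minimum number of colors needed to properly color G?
χ(G) = 9

Clique number ω(G) = 9 (lower bound: χ ≥ ω).
The clique on [1, 3, 4, 6, 8, 10, 15, 16, 17] has size 9, forcing χ ≥ 9, and the coloring below uses 9 colors, so χ(G) = 9.
A valid 9-coloring: color 1: [16]; color 2: [6]; color 3: [10]; color 4: [8]; color 5: [3]; color 6: [4]; color 7: [1]; color 8: [15]; color 9: [17].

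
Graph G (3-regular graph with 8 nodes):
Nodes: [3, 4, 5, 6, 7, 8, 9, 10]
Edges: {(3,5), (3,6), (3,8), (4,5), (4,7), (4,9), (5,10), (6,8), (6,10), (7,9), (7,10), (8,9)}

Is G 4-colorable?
Yes, G is 4-colorable

A valid 4-coloring: color 1: [3, 4, 10]; color 2: [5, 7, 8]; color 3: [6, 9].
(χ(G) = 3 ≤ 4.)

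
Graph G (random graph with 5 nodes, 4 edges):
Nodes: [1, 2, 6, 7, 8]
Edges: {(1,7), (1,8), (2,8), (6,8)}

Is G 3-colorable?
A valid 3-coloring: color 1: [7, 8]; color 2: [1, 2, 6].
(χ(G) = 2 ≤ 3.)

Yes, G is 3-colorable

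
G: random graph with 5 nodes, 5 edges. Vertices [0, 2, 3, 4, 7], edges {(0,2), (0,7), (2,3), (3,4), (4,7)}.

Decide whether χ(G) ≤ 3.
A valid 3-coloring: color 1: [2, 7]; color 2: [0, 4]; color 3: [3].
(χ(G) = 3 ≤ 3.)

Yes, G is 3-colorable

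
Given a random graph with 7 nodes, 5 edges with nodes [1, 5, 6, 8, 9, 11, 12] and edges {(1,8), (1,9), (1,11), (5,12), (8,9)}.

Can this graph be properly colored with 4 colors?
A valid 4-coloring: color 1: [1, 6, 12]; color 2: [5, 9, 11]; color 3: [8].
(χ(G) = 3 ≤ 4.)

Yes, G is 4-colorable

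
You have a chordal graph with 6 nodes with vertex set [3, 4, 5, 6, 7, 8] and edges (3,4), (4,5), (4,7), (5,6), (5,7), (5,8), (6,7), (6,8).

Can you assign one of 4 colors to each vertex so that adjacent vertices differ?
A valid 4-coloring: color 1: [3, 5]; color 2: [4, 6]; color 3: [7, 8].
(χ(G) = 3 ≤ 4.)

Yes, G is 4-colorable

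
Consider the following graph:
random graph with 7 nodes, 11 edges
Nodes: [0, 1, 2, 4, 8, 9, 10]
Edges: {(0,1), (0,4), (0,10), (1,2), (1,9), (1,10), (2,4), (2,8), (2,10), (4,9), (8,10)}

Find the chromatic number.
Clique number ω(G) = 3 (lower bound: χ ≥ ω).
The clique on [2, 8, 10] has size 3, forcing χ ≥ 3, and the coloring below uses 3 colors, so χ(G) = 3.
A valid 3-coloring: color 1: [0, 2, 9]; color 2: [4, 10]; color 3: [1, 8].

χ(G) = 3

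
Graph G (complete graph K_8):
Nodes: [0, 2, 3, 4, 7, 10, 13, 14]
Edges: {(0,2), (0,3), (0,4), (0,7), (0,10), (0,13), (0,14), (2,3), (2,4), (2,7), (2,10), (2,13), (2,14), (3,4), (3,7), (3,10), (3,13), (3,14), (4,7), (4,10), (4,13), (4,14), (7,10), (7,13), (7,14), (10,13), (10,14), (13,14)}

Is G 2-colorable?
No, G is not 2-colorable

The clique on vertices [0, 2, 3, 4, 7, 10, 13, 14] has size 8 > 2, so it alone needs 8 colors.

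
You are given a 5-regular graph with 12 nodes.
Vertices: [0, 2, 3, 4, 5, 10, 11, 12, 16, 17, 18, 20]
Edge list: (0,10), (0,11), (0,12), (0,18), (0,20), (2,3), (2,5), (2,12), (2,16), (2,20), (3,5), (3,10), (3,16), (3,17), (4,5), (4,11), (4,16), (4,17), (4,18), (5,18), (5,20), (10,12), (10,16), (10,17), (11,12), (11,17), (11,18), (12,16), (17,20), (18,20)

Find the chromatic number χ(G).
χ(G) = 4

Clique number ω(G) = 3 (lower bound: χ ≥ ω).
Odd cycle [4, 5, 20, 0, 11] needs 3 colors (χ ≥ 3).
Vertex 18 is adjacent to every vertex of [0, 4, 5, 11, 20], which already need 3 colors among themselves, so 18 needs a new color (χ ≥ 4).
The coloring below uses 4 colors, so χ(G) = 4.
A valid 4-coloring: color 1: [5, 10, 11]; color 2: [0, 2, 4]; color 3: [16, 17, 18]; color 4: [3, 12, 20].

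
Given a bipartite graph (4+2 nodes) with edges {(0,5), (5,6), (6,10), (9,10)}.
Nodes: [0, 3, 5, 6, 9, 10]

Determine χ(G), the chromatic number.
Clique number ω(G) = 2 (lower bound: χ ≥ ω).
The graph is bipartite (no odd cycle), so 2 colors suffice: χ(G) = 2.
A valid 2-coloring: color 1: [0, 3, 6, 9]; color 2: [5, 10].

χ(G) = 2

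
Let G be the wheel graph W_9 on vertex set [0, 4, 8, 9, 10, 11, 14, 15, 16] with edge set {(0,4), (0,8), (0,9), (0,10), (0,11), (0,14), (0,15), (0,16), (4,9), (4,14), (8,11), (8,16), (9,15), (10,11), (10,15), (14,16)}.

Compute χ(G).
Clique number ω(G) = 3 (lower bound: χ ≥ ω).
The clique on [0, 4, 9] has size 3, forcing χ ≥ 3, and the coloring below uses 3 colors, so χ(G) = 3.
A valid 3-coloring: color 1: [0]; color 2: [4, 11, 15, 16]; color 3: [8, 9, 10, 14].

χ(G) = 3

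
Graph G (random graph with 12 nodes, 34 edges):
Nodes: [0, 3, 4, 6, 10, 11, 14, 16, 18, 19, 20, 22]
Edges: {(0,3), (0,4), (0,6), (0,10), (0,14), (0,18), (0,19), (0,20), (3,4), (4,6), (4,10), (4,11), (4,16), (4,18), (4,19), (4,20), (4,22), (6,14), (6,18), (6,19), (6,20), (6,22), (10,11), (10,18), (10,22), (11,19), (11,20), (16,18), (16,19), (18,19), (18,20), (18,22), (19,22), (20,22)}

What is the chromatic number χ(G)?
Clique number ω(G) = 5 (lower bound: χ ≥ ω).
The clique on [0, 4, 6, 18, 19] has size 5, forcing χ ≥ 5, and the coloring below uses 5 colors, so χ(G) = 5.
A valid 5-coloring: color 1: [4, 14]; color 2: [3, 11, 18]; color 3: [0, 16, 22]; color 4: [10, 19, 20]; color 5: [6].

χ(G) = 5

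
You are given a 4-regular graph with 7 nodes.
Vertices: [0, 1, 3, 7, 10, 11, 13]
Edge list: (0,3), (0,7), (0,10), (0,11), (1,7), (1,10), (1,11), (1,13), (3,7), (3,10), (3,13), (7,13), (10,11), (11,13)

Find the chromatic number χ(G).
Clique number ω(G) = 3 (lower bound: χ ≥ ω).
Suppose a proper 3-coloring c exists. The clique [0, 3, 7] takes 3 distinct colors; by symmetry let c(0) = 1, c(3) = 2, c(7) = 3.
- Vertex 10: neighbors [0, 3] already have colors [1, 2] ⇒ c(10) = 3.
- Vertex 11: neighbors [0, 10] already have colors [1, 3] ⇒ c(11) = 2.
- Vertex 1: neighbors [11, 7] already have colors [2, 3] ⇒ c(1) = 1.
- Vertex 13: neighbors [1, 3, 7] already have colors [1, 2, 3] — all 3 colors blocked. Contradiction.
The forced assignments end in a contradiction, so G has no proper 3-coloring (χ ≥ 4).
The coloring below uses 4 colors, so χ(G) = 4.
A valid 4-coloring: color 1: [10, 13]; color 2: [3, 11]; color 3: [0, 1]; color 4: [7].

χ(G) = 4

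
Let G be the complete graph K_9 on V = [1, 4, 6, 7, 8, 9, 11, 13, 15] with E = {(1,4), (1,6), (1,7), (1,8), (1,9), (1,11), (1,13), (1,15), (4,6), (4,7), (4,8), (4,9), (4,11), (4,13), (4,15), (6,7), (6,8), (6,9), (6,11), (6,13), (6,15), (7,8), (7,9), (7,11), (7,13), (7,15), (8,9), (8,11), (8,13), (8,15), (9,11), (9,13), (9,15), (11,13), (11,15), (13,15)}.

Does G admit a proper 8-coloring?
No, G is not 8-colorable

The clique on vertices [1, 4, 6, 7, 8, 9, 11, 13, 15] has size 9 > 8, so it alone needs 9 colors.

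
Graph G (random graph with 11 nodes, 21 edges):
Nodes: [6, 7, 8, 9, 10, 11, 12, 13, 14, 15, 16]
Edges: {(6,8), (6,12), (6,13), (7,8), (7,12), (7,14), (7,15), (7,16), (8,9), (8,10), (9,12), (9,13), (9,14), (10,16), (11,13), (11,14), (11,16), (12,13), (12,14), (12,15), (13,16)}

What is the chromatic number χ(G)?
χ(G) = 3

Clique number ω(G) = 3 (lower bound: χ ≥ ω).
The clique on [11, 13, 16] has size 3, forcing χ ≥ 3, and the coloring below uses 3 colors, so χ(G) = 3.
A valid 3-coloring: color 1: [8, 12, 16]; color 2: [6, 7, 9, 10, 11]; color 3: [13, 14, 15].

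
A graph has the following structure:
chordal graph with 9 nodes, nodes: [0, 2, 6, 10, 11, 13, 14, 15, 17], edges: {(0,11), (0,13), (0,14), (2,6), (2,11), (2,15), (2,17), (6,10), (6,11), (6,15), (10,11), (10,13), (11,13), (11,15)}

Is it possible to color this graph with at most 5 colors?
A valid 5-coloring: color 1: [11, 14, 17]; color 2: [6, 13]; color 3: [0, 2, 10]; color 4: [15].
(χ(G) = 4 ≤ 5.)

Yes, G is 5-colorable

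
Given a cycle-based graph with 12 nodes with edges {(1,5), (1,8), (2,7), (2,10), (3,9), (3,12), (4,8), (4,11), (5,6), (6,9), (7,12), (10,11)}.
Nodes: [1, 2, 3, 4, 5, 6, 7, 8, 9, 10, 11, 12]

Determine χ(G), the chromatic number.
Clique number ω(G) = 2 (lower bound: χ ≥ ω).
The graph is bipartite (no odd cycle), so 2 colors suffice: χ(G) = 2.
A valid 2-coloring: color 1: [2, 5, 8, 9, 11, 12]; color 2: [1, 3, 4, 6, 7, 10].

χ(G) = 2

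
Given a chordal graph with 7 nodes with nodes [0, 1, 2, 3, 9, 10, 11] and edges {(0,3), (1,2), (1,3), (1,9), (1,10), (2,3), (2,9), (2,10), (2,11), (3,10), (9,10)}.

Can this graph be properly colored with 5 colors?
Yes, G is 5-colorable

A valid 5-coloring: color 1: [0, 2]; color 2: [10, 11]; color 3: [1]; color 4: [3, 9].
(χ(G) = 4 ≤ 5.)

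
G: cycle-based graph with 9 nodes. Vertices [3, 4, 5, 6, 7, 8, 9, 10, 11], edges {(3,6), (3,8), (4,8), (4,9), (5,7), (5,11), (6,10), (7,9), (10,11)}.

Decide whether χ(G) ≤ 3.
A valid 3-coloring: color 1: [3, 5, 9, 10]; color 2: [4, 6, 7, 11]; color 3: [8].
(χ(G) = 3 ≤ 3.)

Yes, G is 3-colorable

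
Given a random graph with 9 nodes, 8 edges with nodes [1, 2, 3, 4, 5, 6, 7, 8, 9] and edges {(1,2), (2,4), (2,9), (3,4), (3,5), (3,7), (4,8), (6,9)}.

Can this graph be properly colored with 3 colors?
A valid 3-coloring: color 1: [2, 3, 6, 8]; color 2: [1, 4, 5, 7, 9].
(χ(G) = 2 ≤ 3.)

Yes, G is 3-colorable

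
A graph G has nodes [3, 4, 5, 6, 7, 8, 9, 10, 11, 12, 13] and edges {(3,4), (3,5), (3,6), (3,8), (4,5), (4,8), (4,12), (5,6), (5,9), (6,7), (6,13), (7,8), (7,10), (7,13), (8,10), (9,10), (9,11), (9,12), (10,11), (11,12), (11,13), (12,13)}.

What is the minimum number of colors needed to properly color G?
Clique number ω(G) = 3 (lower bound: χ ≥ ω).
Suppose a proper 3-coloring c exists. The clique [3, 4, 5] takes 3 distinct colors; by symmetry let c(3) = 1, c(4) = 2, c(5) = 3.
- Vertex 6: neighbors [3, 5] already have colors [1, 3] ⇒ c(6) = 2.
- Vertex 8: neighbors [3, 4] already have colors [1, 2] ⇒ c(8) = 3.
- Vertex 7: neighbors [6, 8] already have colors [2, 3] ⇒ c(7) = 1.
- Vertex 10: neighbors [7, 8] already have colors [1, 3] ⇒ c(10) = 2.
- Vertex 9: neighbors [10, 5] already have colors [2, 3] ⇒ c(9) = 1.
- Vertex 11: neighbors [9, 10] already have colors [1, 2] ⇒ c(11) = 3.
- Vertex 12: neighbors [9, 4, 11] already have colors [1, 2, 3] — all 3 colors blocked. Contradiction.
The forced assignments end in a contradiction, so G has no proper 3-coloring (χ ≥ 4).
The coloring below uses 4 colors, so χ(G) = 4.
A valid 4-coloring: color 1: [4, 6, 10]; color 2: [3, 7, 12]; color 3: [5, 8, 11]; color 4: [9, 13].

χ(G) = 4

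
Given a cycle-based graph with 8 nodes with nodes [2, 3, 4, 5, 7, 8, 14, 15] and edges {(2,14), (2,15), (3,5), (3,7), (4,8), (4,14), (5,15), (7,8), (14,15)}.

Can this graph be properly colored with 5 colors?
A valid 5-coloring: color 1: [5, 8, 14]; color 2: [4, 7, 15]; color 3: [2, 3].
(χ(G) = 3 ≤ 5.)

Yes, G is 5-colorable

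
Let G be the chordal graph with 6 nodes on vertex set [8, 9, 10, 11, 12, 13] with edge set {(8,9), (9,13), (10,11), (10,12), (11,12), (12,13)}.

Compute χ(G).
χ(G) = 3

Clique number ω(G) = 3 (lower bound: χ ≥ ω).
The clique on [10, 11, 12] has size 3, forcing χ ≥ 3, and the coloring below uses 3 colors, so χ(G) = 3.
A valid 3-coloring: color 1: [9, 12]; color 2: [8, 11, 13]; color 3: [10].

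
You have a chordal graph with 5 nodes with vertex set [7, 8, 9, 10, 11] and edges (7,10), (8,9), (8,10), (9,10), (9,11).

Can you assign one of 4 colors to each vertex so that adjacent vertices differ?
A valid 4-coloring: color 1: [7, 9]; color 2: [10, 11]; color 3: [8].
(χ(G) = 3 ≤ 4.)

Yes, G is 4-colorable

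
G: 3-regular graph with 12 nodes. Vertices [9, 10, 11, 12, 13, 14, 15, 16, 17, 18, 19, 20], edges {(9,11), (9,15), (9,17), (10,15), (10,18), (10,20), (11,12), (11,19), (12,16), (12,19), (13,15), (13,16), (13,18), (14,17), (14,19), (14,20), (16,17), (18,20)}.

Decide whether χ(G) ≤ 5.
Yes, G is 5-colorable

A valid 5-coloring: color 1: [9, 10, 12, 13, 14]; color 2: [11, 15, 16, 18]; color 3: [17, 19, 20].
(χ(G) = 3 ≤ 5.)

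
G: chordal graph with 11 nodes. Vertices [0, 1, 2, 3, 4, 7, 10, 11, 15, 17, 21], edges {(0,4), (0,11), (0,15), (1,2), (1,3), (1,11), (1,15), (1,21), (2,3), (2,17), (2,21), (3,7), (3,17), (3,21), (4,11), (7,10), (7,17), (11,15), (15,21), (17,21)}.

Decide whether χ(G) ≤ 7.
A valid 7-coloring: color 1: [7, 11, 21]; color 2: [3, 4, 10, 15]; color 3: [0, 1, 17]; color 4: [2].
(χ(G) = 4 ≤ 7.)

Yes, G is 7-colorable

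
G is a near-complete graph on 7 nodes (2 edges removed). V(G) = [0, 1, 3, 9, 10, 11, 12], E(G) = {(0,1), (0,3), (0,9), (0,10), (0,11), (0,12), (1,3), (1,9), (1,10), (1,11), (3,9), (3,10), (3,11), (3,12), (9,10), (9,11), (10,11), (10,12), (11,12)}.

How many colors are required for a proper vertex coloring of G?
χ(G) = 6

Clique number ω(G) = 6 (lower bound: χ ≥ ω).
The clique on [0, 1, 3, 9, 10, 11] has size 6, forcing χ ≥ 6, and the coloring below uses 6 colors, so χ(G) = 6.
A valid 6-coloring: color 1: [10]; color 2: [3]; color 3: [11]; color 4: [0]; color 5: [1, 12]; color 6: [9].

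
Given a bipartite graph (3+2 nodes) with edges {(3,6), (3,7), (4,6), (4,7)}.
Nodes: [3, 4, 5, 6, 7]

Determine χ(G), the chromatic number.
Clique number ω(G) = 2 (lower bound: χ ≥ ω).
The graph is bipartite (no odd cycle), so 2 colors suffice: χ(G) = 2.
A valid 2-coloring: color 1: [3, 4, 5]; color 2: [6, 7].

χ(G) = 2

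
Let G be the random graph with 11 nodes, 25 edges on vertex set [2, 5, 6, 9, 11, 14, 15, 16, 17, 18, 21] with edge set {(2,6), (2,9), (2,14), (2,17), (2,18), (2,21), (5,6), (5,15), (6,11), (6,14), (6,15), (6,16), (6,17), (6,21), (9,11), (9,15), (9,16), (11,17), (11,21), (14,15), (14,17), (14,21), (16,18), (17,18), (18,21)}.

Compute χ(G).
Clique number ω(G) = 4 (lower bound: χ ≥ ω).
The clique on [2, 6, 14, 17] has size 4, forcing χ ≥ 4, and the coloring below uses 4 colors, so χ(G) = 4.
A valid 4-coloring: color 1: [6, 9, 18]; color 2: [2, 11, 15, 16]; color 3: [5, 14]; color 4: [17, 21].

χ(G) = 4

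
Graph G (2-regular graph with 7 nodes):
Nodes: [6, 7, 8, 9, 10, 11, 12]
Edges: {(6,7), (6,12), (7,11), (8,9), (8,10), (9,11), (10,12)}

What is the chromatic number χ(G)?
χ(G) = 3

Clique number ω(G) = 2 (lower bound: χ ≥ ω).
Odd cycle [10, 8, 9, 11, 7, 6, 12] needs 3 colors (χ ≥ 3).
The coloring below uses 3 colors, so χ(G) = 3.
A valid 3-coloring: color 1: [6, 9, 10]; color 2: [8, 11, 12]; color 3: [7].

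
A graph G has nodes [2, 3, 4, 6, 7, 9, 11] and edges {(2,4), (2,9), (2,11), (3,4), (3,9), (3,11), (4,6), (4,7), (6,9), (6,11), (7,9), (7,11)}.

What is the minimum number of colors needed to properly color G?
Clique number ω(G) = 2 (lower bound: χ ≥ ω).
The graph is bipartite (no odd cycle), so 2 colors suffice: χ(G) = 2.
A valid 2-coloring: color 1: [4, 9, 11]; color 2: [2, 3, 6, 7].

χ(G) = 2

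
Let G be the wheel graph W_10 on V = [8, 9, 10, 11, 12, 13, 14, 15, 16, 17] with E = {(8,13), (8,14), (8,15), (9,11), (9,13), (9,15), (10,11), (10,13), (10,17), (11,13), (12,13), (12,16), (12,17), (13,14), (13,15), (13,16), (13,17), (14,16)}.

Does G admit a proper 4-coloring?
Yes, G is 4-colorable

A valid 4-coloring: color 1: [13]; color 2: [11, 12, 14, 15]; color 3: [8, 9, 10, 16]; color 4: [17].
(χ(G) = 4 ≤ 4.)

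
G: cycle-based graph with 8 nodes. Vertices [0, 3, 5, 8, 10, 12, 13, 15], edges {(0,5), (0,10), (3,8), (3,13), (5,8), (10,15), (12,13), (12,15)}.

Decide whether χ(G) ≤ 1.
Edge (0,10) forces its endpoints to differ, so 1 color is not enough.

No, G is not 1-colorable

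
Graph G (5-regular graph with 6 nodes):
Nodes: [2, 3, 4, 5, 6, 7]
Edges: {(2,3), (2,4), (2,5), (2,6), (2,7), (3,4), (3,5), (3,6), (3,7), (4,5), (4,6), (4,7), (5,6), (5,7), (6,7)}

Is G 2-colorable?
No, G is not 2-colorable

The clique on vertices [2, 3, 4, 5, 6, 7] has size 6 > 2, so it alone needs 6 colors.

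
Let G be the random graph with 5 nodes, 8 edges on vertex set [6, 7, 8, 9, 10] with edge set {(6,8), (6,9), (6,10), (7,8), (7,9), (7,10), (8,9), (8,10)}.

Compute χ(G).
Clique number ω(G) = 3 (lower bound: χ ≥ ω).
The clique on [6, 8, 9] has size 3, forcing χ ≥ 3, and the coloring below uses 3 colors, so χ(G) = 3.
A valid 3-coloring: color 1: [8]; color 2: [9, 10]; color 3: [6, 7].

χ(G) = 3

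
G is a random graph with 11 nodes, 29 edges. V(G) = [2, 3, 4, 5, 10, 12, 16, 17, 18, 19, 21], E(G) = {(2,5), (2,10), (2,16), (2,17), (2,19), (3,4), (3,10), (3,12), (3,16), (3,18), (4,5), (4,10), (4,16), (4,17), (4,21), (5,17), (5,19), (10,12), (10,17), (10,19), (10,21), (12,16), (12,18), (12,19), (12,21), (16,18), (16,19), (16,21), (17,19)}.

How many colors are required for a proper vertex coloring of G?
χ(G) = 4

Clique number ω(G) = 4 (lower bound: χ ≥ ω).
The clique on [3, 12, 16, 18] has size 4, forcing χ ≥ 4, and the coloring below uses 4 colors, so χ(G) = 4.
A valid 4-coloring: color 1: [5, 10, 16]; color 2: [12, 17]; color 3: [3, 19, 21]; color 4: [2, 4, 18].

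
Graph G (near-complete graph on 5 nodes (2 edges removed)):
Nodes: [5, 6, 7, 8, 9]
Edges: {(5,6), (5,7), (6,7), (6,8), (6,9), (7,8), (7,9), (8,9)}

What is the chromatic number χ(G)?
Clique number ω(G) = 4 (lower bound: χ ≥ ω).
The clique on [6, 7, 8, 9] has size 4, forcing χ ≥ 4, and the coloring below uses 4 colors, so χ(G) = 4.
A valid 4-coloring: color 1: [7]; color 2: [6]; color 3: [5, 9]; color 4: [8].

χ(G) = 4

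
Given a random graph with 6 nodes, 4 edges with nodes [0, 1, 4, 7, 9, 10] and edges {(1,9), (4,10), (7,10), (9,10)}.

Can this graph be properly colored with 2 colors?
Yes, G is 2-colorable

A valid 2-coloring: color 1: [0, 1, 10]; color 2: [4, 7, 9].
(χ(G) = 2 ≤ 2.)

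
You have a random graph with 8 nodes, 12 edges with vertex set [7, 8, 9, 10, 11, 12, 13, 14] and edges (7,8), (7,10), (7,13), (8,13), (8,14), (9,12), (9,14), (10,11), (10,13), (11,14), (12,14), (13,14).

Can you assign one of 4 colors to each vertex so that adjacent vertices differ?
Yes, G is 4-colorable

A valid 4-coloring: color 1: [7, 14]; color 2: [11, 12, 13]; color 3: [8, 9, 10].
(χ(G) = 3 ≤ 4.)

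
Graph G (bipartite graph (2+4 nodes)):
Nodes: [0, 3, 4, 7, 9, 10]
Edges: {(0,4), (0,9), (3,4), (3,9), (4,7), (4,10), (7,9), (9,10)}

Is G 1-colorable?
No, G is not 1-colorable

Edge (0,9) forces its endpoints to differ, so 1 color is not enough.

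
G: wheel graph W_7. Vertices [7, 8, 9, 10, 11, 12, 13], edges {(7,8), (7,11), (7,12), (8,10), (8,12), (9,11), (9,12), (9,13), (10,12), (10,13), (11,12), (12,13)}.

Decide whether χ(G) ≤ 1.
No, G is not 1-colorable

The clique on vertices [9, 11, 12] has size 3 > 1, so it alone needs 3 colors.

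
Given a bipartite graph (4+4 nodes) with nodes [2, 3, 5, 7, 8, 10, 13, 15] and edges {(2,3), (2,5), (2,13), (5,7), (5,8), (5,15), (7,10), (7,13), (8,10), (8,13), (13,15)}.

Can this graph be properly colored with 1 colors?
Edge (8,13) forces its endpoints to differ, so 1 color is not enough.

No, G is not 1-colorable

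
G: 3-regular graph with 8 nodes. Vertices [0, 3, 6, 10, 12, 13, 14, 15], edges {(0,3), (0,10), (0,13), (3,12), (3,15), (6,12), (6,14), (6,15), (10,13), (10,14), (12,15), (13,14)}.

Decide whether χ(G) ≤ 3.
Yes, G is 3-colorable

A valid 3-coloring: color 1: [3, 6, 13]; color 2: [0, 12, 14]; color 3: [10, 15].
(χ(G) = 3 ≤ 3.)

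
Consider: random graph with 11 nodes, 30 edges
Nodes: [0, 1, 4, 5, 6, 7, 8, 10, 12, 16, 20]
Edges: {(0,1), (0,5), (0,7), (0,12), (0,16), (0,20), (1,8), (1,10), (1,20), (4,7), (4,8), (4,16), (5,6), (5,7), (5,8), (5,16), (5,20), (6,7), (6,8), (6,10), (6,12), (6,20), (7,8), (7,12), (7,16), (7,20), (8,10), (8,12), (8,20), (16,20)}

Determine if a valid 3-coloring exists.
No, G is not 3-colorable

The clique on vertices [0, 5, 7, 16, 20] has size 5 > 3, so it alone needs 5 colors.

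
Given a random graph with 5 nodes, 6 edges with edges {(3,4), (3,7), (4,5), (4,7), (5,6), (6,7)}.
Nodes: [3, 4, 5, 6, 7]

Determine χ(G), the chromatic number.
Clique number ω(G) = 3 (lower bound: χ ≥ ω).
The clique on [3, 4, 7] has size 3, forcing χ ≥ 3, and the coloring below uses 3 colors, so χ(G) = 3.
A valid 3-coloring: color 1: [4, 6]; color 2: [5, 7]; color 3: [3].

χ(G) = 3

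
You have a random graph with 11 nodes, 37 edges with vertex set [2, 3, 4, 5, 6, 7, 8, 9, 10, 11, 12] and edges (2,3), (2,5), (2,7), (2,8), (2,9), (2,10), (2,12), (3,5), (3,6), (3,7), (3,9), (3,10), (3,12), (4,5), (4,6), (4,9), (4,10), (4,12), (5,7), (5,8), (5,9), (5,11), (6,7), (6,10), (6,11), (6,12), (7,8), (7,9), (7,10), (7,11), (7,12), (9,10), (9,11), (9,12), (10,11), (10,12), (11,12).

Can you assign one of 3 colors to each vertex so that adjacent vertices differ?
No, G is not 3-colorable

The clique on vertices [2, 3, 7, 9, 10, 12] has size 6 > 3, so it alone needs 6 colors.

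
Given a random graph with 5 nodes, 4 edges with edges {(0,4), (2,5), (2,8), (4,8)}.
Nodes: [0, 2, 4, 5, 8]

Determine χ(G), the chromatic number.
Clique number ω(G) = 2 (lower bound: χ ≥ ω).
The graph is bipartite (no odd cycle), so 2 colors suffice: χ(G) = 2.
A valid 2-coloring: color 1: [2, 4]; color 2: [0, 5, 8].

χ(G) = 2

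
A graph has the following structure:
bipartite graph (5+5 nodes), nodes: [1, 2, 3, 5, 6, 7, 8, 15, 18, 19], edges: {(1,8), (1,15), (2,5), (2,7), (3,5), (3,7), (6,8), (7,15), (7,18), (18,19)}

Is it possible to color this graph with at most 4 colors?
A valid 4-coloring: color 1: [1, 5, 6, 7, 19]; color 2: [2, 3, 8, 15, 18].
(χ(G) = 2 ≤ 4.)

Yes, G is 4-colorable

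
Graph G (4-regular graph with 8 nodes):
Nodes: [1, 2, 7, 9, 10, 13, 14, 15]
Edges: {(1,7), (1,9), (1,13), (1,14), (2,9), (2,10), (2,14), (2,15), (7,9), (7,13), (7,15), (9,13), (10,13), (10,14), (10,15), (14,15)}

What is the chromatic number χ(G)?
χ(G) = 4

Clique number ω(G) = 4 (lower bound: χ ≥ ω).
The clique on [1, 7, 9, 13] has size 4, forcing χ ≥ 4, and the coloring below uses 4 colors, so χ(G) = 4.
A valid 4-coloring: color 1: [9, 14]; color 2: [7, 10]; color 3: [2, 13]; color 4: [1, 15].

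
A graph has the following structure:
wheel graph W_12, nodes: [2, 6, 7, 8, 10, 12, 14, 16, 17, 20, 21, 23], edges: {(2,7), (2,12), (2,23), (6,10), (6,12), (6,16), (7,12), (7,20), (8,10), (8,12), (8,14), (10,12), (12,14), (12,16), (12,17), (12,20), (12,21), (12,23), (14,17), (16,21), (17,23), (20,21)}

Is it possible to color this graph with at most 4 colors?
A valid 4-coloring: color 1: [12]; color 2: [7, 10, 14, 21, 23]; color 3: [2, 6, 8, 17, 20]; color 4: [16].
(χ(G) = 4 ≤ 4.)

Yes, G is 4-colorable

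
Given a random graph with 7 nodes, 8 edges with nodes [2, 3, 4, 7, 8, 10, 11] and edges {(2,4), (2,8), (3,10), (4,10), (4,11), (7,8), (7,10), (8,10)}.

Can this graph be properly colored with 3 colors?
A valid 3-coloring: color 1: [2, 10, 11]; color 2: [3, 4, 8]; color 3: [7].
(χ(G) = 3 ≤ 3.)

Yes, G is 3-colorable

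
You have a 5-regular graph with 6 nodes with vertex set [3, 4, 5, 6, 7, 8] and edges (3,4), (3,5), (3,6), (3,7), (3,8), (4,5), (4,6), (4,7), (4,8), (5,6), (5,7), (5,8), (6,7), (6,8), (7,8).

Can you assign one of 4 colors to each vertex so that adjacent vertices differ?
The clique on vertices [3, 4, 5, 6, 7, 8] has size 6 > 4, so it alone needs 6 colors.

No, G is not 4-colorable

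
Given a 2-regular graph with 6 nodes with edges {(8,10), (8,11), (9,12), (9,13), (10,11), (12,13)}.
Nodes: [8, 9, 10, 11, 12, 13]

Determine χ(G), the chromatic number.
Clique number ω(G) = 3 (lower bound: χ ≥ ω).
The clique on [8, 10, 11] has size 3, forcing χ ≥ 3, and the coloring below uses 3 colors, so χ(G) = 3.
A valid 3-coloring: color 1: [11, 12]; color 2: [10, 13]; color 3: [8, 9].

χ(G) = 3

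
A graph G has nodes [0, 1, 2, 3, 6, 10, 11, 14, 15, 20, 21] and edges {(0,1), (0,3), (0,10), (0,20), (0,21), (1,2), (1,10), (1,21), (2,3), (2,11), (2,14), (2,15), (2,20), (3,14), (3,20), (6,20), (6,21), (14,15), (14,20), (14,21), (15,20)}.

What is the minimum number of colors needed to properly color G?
χ(G) = 4

Clique number ω(G) = 4 (lower bound: χ ≥ ω).
The clique on [2, 3, 14, 20] has size 4, forcing χ ≥ 4, and the coloring below uses 4 colors, so χ(G) = 4.
A valid 4-coloring: color 1: [10, 11, 20, 21]; color 2: [0, 2, 6]; color 3: [1, 14]; color 4: [3, 15].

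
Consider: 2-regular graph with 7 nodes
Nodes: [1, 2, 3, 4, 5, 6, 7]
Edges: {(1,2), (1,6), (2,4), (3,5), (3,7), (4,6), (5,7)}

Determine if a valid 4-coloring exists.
A valid 4-coloring: color 1: [2, 6, 7]; color 2: [1, 4, 5]; color 3: [3].
(χ(G) = 3 ≤ 4.)

Yes, G is 4-colorable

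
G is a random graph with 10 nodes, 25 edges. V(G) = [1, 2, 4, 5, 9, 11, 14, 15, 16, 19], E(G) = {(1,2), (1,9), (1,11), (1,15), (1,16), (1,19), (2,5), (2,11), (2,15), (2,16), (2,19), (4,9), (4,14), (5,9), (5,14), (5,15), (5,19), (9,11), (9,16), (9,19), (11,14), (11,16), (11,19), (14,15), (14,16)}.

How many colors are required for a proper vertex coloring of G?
Clique number ω(G) = 4 (lower bound: χ ≥ ω).
The clique on [1, 9, 11, 16] has size 4, forcing χ ≥ 4, and the coloring below uses 4 colors, so χ(G) = 4.
A valid 4-coloring: color 1: [2, 9, 14]; color 2: [1, 4, 5]; color 3: [11, 15]; color 4: [16, 19].

χ(G) = 4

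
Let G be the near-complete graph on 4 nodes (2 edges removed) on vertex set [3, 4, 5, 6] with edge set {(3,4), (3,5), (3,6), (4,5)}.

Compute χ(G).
χ(G) = 3

Clique number ω(G) = 3 (lower bound: χ ≥ ω).
The clique on [3, 4, 5] has size 3, forcing χ ≥ 3, and the coloring below uses 3 colors, so χ(G) = 3.
A valid 3-coloring: color 1: [3]; color 2: [4, 6]; color 3: [5].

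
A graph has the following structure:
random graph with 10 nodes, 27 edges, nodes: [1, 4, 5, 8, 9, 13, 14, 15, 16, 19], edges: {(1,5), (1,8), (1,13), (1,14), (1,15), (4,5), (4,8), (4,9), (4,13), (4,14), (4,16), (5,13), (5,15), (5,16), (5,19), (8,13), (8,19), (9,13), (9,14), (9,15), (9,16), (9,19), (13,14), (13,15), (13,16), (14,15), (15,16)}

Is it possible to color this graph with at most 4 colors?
Odd cycle [1, 14, 9, 16, 5] needs 3 colors (χ ≥ 3).
Vertex 15 is adjacent to every vertex of [1, 5, 9, 14, 16], which already need 3 colors among themselves, so 15 needs a new color (χ ≥ 4).
Vertex 13 is adjacent to every vertex of [1, 5, 9, 14, 15, 16], which already need 4 colors among themselves, so 13 needs a new color (χ ≥ 5).
Hence χ(G) ≥ 5 > 4, so no proper 4-coloring exists.

No, G is not 4-colorable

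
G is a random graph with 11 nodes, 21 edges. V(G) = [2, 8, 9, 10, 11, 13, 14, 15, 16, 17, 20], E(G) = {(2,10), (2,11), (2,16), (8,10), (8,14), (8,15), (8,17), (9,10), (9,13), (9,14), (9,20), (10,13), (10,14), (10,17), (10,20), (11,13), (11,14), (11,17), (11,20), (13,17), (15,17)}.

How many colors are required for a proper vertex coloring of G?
χ(G) = 4

Clique number ω(G) = 3 (lower bound: χ ≥ ω).
Odd cycle [9, 14, 8, 17, 13] needs 3 colors (χ ≥ 3).
Vertex 10 is adjacent to every vertex of [8, 9, 13, 14, 17], which already need 3 colors among themselves, so 10 needs a new color (χ ≥ 4).
The coloring below uses 4 colors, so χ(G) = 4.
A valid 4-coloring: color 1: [10, 11, 15, 16]; color 2: [2, 9, 17]; color 3: [8, 13, 20]; color 4: [14].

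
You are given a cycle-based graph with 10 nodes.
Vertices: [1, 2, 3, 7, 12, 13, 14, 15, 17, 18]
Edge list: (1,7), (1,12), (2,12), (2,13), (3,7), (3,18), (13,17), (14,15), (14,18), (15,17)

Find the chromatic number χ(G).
χ(G) = 2

Clique number ω(G) = 2 (lower bound: χ ≥ ω).
The graph is bipartite (no odd cycle), so 2 colors suffice: χ(G) = 2.
A valid 2-coloring: color 1: [7, 12, 13, 15, 18]; color 2: [1, 2, 3, 14, 17].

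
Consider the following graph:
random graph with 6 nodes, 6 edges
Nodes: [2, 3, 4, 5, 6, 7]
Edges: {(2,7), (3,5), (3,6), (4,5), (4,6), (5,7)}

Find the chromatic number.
χ(G) = 2

Clique number ω(G) = 2 (lower bound: χ ≥ ω).
The graph is bipartite (no odd cycle), so 2 colors suffice: χ(G) = 2.
A valid 2-coloring: color 1: [2, 5, 6]; color 2: [3, 4, 7].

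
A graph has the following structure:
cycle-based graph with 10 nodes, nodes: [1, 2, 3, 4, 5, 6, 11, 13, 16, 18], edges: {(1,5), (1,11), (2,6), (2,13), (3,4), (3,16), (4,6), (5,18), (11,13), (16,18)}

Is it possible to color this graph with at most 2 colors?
A valid 2-coloring: color 1: [1, 3, 6, 13, 18]; color 2: [2, 4, 5, 11, 16].
(χ(G) = 2 ≤ 2.)

Yes, G is 2-colorable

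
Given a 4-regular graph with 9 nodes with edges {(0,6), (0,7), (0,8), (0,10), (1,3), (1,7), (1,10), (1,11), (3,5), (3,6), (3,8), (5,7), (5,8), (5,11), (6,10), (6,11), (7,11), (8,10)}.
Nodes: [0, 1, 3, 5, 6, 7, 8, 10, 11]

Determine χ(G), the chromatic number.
Clique number ω(G) = 3 (lower bound: χ ≥ ω).
The clique on [0, 8, 10] has size 3, forcing χ ≥ 3, and the coloring below uses 3 colors, so χ(G) = 3.
A valid 3-coloring: color 1: [6, 7, 8]; color 2: [0, 1, 5]; color 3: [3, 10, 11].

χ(G) = 3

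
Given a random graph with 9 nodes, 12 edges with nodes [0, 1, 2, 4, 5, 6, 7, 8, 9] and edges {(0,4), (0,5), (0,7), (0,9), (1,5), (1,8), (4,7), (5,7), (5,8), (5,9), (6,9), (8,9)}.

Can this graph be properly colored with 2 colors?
The clique on vertices [0, 4, 7] has size 3 > 2, so it alone needs 3 colors.

No, G is not 2-colorable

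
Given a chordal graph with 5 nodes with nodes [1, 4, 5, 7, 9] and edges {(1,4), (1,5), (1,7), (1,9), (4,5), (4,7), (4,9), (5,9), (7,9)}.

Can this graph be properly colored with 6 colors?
A valid 6-coloring: color 1: [4]; color 2: [9]; color 3: [1]; color 4: [5, 7].
(χ(G) = 4 ≤ 6.)

Yes, G is 6-colorable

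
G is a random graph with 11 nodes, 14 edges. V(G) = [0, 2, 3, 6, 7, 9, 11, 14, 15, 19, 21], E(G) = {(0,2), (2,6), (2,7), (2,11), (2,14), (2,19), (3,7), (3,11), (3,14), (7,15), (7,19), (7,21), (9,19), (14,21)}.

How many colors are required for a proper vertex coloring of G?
χ(G) = 3

Clique number ω(G) = 3 (lower bound: χ ≥ ω).
The clique on [2, 7, 19] has size 3, forcing χ ≥ 3, and the coloring below uses 3 colors, so χ(G) = 3.
A valid 3-coloring: color 1: [2, 3, 9, 15, 21]; color 2: [0, 6, 7, 11, 14]; color 3: [19].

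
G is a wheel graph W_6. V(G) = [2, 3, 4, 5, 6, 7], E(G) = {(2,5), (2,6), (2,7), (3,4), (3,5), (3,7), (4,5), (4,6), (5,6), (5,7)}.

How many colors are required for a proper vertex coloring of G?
Clique number ω(G) = 3 (lower bound: χ ≥ ω).
Odd cycle [2, 7, 3, 4, 6] needs 3 colors (χ ≥ 3).
Vertex 5 is adjacent to every vertex of [2, 3, 4, 6, 7], which already need 3 colors among themselves, so 5 needs a new color (χ ≥ 4).
The coloring below uses 4 colors, so χ(G) = 4.
A valid 4-coloring: color 1: [5]; color 2: [2, 4]; color 3: [6, 7]; color 4: [3].

χ(G) = 4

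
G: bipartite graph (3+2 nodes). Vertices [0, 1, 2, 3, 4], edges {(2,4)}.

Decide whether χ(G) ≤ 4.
A valid 4-coloring: color 1: [0, 1, 2, 3]; color 2: [4].
(χ(G) = 2 ≤ 4.)

Yes, G is 4-colorable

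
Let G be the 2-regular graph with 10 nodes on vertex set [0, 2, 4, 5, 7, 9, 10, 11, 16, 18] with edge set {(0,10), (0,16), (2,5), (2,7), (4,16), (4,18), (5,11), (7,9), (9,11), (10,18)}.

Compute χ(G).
Clique number ω(G) = 2 (lower bound: χ ≥ ω).
Odd cycle [7, 2, 5, 11, 9] needs 3 colors (χ ≥ 3).
The coloring below uses 3 colors, so χ(G) = 3.
A valid 3-coloring: color 1: [2, 11, 16, 18]; color 2: [4, 5, 7, 10]; color 3: [0, 9].

χ(G) = 3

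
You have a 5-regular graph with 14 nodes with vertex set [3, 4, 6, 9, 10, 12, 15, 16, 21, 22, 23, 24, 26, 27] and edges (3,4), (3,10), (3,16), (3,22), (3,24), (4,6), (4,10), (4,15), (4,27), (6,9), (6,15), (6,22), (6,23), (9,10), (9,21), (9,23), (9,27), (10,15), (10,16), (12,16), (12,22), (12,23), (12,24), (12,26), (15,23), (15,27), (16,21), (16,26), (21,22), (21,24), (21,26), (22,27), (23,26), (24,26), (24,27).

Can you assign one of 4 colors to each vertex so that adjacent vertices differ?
Yes, G is 4-colorable

A valid 4-coloring: color 1: [9, 15, 16, 22, 24]; color 2: [6, 10, 26, 27]; color 3: [4, 21, 23]; color 4: [3, 12].
(χ(G) = 3 ≤ 4.)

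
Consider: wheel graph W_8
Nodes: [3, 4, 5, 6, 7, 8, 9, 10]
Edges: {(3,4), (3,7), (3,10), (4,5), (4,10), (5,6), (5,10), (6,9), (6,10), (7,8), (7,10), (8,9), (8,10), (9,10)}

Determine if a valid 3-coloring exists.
Odd cycle [5, 4, 3, 7, 8, 9, 6] needs 3 colors (χ ≥ 3).
Vertex 10 is adjacent to every vertex of [3, 4, 5, 6, 7, 8, 9], which already need 3 colors among themselves, so 10 needs a new color (χ ≥ 4).
Hence χ(G) ≥ 4 > 3, so no proper 3-coloring exists.

No, G is not 3-colorable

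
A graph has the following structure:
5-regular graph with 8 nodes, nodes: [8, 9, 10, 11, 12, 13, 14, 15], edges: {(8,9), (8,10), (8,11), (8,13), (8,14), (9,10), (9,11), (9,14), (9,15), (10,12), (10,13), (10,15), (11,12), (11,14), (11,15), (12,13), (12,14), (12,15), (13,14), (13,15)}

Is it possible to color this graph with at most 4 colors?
A valid 4-coloring: color 1: [9, 12]; color 2: [10, 14]; color 3: [11, 13]; color 4: [8, 15].
(χ(G) = 4 ≤ 4.)

Yes, G is 4-colorable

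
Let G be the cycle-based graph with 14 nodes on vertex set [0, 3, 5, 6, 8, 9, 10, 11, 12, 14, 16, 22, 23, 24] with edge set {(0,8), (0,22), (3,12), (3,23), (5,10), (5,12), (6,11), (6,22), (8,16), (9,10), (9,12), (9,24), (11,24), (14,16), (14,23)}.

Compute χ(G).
χ(G) = 2

Clique number ω(G) = 2 (lower bound: χ ≥ ω).
The graph is bipartite (no odd cycle), so 2 colors suffice: χ(G) = 2.
A valid 2-coloring: color 1: [3, 5, 8, 9, 11, 14, 22]; color 2: [0, 6, 10, 12, 16, 23, 24].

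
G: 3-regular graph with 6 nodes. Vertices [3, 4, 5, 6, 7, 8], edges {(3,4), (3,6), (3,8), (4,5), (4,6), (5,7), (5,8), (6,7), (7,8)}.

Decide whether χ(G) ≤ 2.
The clique on vertices [3, 4, 6] has size 3 > 2, so it alone needs 3 colors.

No, G is not 2-colorable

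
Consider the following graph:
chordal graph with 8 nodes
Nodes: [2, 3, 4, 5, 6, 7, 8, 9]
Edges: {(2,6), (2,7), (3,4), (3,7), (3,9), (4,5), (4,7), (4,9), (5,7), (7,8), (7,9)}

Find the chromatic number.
Clique number ω(G) = 4 (lower bound: χ ≥ ω).
The clique on [3, 4, 7, 9] has size 4, forcing χ ≥ 4, and the coloring below uses 4 colors, so χ(G) = 4.
A valid 4-coloring: color 1: [6, 7]; color 2: [2, 4, 8]; color 3: [5, 9]; color 4: [3].

χ(G) = 4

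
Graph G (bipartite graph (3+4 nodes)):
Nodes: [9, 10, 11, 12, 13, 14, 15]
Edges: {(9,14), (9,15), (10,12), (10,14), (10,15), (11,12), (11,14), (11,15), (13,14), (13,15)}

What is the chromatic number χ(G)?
Clique number ω(G) = 2 (lower bound: χ ≥ ω).
The graph is bipartite (no odd cycle), so 2 colors suffice: χ(G) = 2.
A valid 2-coloring: color 1: [12, 14, 15]; color 2: [9, 10, 11, 13].

χ(G) = 2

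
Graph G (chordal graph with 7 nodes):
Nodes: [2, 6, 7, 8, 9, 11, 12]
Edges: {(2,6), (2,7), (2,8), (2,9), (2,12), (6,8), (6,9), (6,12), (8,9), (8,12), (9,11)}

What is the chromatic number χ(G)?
Clique number ω(G) = 4 (lower bound: χ ≥ ω).
The clique on [2, 6, 8, 9] has size 4, forcing χ ≥ 4, and the coloring below uses 4 colors, so χ(G) = 4.
A valid 4-coloring: color 1: [2, 11]; color 2: [7, 8]; color 3: [6]; color 4: [9, 12].

χ(G) = 4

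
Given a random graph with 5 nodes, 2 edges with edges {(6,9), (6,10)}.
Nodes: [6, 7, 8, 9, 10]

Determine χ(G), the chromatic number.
Clique number ω(G) = 2 (lower bound: χ ≥ ω).
The graph is bipartite (no odd cycle), so 2 colors suffice: χ(G) = 2.
A valid 2-coloring: color 1: [6, 7, 8]; color 2: [9, 10].

χ(G) = 2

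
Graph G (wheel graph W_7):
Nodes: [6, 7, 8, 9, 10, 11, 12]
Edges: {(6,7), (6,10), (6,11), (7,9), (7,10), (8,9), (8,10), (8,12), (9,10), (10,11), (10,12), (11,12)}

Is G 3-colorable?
Yes, G is 3-colorable

A valid 3-coloring: color 1: [10]; color 2: [6, 9, 12]; color 3: [7, 8, 11].
(χ(G) = 3 ≤ 3.)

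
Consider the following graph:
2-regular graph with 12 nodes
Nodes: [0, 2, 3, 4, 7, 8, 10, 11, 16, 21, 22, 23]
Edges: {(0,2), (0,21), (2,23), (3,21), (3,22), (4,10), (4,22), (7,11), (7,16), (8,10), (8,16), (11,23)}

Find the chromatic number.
χ(G) = 2

Clique number ω(G) = 2 (lower bound: χ ≥ ω).
The graph is bipartite (no odd cycle), so 2 colors suffice: χ(G) = 2.
A valid 2-coloring: color 1: [2, 10, 11, 16, 21, 22]; color 2: [0, 3, 4, 7, 8, 23].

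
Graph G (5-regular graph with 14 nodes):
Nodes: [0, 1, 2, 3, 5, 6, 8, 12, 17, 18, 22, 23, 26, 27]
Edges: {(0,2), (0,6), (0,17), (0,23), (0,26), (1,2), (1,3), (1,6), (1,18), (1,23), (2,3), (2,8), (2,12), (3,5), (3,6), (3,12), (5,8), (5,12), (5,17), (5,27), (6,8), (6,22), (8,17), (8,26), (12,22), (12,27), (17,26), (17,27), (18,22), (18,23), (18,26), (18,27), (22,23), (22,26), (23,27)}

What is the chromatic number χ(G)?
χ(G) = 4

Clique number ω(G) = 3 (lower bound: χ ≥ ω).
Suppose a proper 3-coloring c exists. The clique [0, 17, 26] takes 3 distinct colors; by symmetry let c(0) = 1, c(17) = 2, c(26) = 3.
- Vertex 8: neighbors [17, 26] already have colors [2, 3] ⇒ c(8) = 1.
- Vertex 5: neighbors [8, 17] already have colors [1, 2] ⇒ c(5) = 3.
- Vertex 27: neighbors [17, 5] already have colors [2, 3] ⇒ c(27) = 1.
- Vertex 12: neighbors [27, 5] already have colors [1, 3] ⇒ c(12) = 2.
- Vertex 3: neighbors [12, 5] already have colors [2, 3] ⇒ c(3) = 1.
- Vertex 18: neighbors [27, 26] already have colors [1, 3] ⇒ c(18) = 2.
- Vertex 1: neighbors [3, 18] already have colors [1, 2] ⇒ c(1) = 3.
- Vertex 23: neighbors [0, 18, 1] already have colors [1, 2, 3] — all 3 colors blocked. Contradiction.
The forced assignments end in a contradiction, so G has no proper 3-coloring (χ ≥ 4).
The coloring below uses 4 colors, so χ(G) = 4.
A valid 4-coloring: color 1: [2, 5, 6, 23, 26]; color 2: [0, 1, 8, 12]; color 3: [3, 22, 27]; color 4: [17, 18].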